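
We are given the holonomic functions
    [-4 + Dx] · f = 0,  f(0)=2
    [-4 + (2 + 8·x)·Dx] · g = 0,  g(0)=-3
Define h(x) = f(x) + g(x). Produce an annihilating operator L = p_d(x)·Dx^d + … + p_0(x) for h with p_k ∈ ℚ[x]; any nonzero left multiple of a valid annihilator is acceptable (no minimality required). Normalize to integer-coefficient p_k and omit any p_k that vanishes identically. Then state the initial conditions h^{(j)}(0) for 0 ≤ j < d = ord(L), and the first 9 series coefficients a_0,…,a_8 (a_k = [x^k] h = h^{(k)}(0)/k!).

f: a_k = 2, 8, 16, 64/3, 64/3, 256/15, 512/45, 2048/315, 1024/315, …
g: a_k = -3, -6, 6, -12, 30, -84, 252, -792, 2574, …
h₀=f+g: left-lcm gives L₀, ord ≤ 2.
L = (24 + 64·x) + (-10 - 64·x - 128·x^2)·Dx + (1 + 12·x + 32·x^2)·Dx^2  (order 2).
h: a_k = -1, 2, 22, 28/3, 154/3, -1004/15, 11852/45, -247432/315, 811834/315, …
ICs: h(0) = -1, h′(0) = 2.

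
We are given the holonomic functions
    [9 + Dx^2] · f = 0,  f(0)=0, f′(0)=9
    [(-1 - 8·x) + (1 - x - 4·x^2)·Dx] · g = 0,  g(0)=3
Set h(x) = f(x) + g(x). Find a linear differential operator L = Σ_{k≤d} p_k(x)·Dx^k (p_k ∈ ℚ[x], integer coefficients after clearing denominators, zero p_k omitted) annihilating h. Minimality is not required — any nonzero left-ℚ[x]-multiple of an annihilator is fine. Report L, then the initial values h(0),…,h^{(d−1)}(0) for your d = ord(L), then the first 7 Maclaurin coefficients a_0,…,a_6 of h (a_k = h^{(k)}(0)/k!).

L = (-567 - 4806·x - 3321·x^2 - 9936·x^3 - 6480·x^4 - 10368·x^5) + (171 - 117·x - 441·x^2 + 135·x^3 - 540·x^4 - 3888·x^5 - 5184·x^6)·Dx + (-63 - 534·x - 369·x^2 - 1104·x^3 - 720·x^4 - 1152·x^5)·Dx^2 + (19 - 13·x - 49·x^2 + 15·x^3 - 60·x^4 - 432·x^5 - 576·x^6)·Dx^3  (order 3).
h: a_k = 3, 12, 15, 27/2, 87, 8043/40, 543, …
ICs: h(0) = 3, h′(0) = 12, h′′(0) = 30.

f: a_k = 0, 9, 0, -27/2, 0, 243/40, 0, …
g: a_k = 3, 3, 15, 27, 87, 195, 543, …
Weyl lclm of L_f,L_g ⇒ L₀ (ord ≤ 3).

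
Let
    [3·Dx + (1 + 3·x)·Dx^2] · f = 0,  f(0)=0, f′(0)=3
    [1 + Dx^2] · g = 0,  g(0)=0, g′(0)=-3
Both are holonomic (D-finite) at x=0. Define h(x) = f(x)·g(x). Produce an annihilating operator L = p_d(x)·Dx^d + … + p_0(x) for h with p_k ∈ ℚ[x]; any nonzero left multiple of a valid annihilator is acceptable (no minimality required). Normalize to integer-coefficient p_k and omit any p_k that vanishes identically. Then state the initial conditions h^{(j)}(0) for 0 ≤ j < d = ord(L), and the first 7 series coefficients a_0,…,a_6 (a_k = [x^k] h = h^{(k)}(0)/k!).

L = (-203 - 222·x - 189·x^2 + 432·x^3 + 324·x^4) + (-84 - 108·x + 648·x^2 + 648·x^3)·Dx + (-208 - 228·x - 54·x^2 + 864·x^3 + 648·x^4)·Dx^2 + (-84 - 108·x + 648·x^2 + 648·x^3)·Dx^3 + (-5 - 6·x + 135·x^2 + 432·x^3 + 324·x^4)·Dx^4  (order 4).
h: a_k = 0, 0, -9, 27/2, -51/2, 117/2, -1131/8, …
ICs: h(0) = 0, h′(0) = 0, h′′(0) = -18, h′′′(0) = 81.

f: a_k = 0, 3, -9/2, 9, -81/4, 243/5, -243/2, …
g: a_k = 0, -3, 0, 1/2, 0, -1/40, 0, …
L₀ := L_f ⊗_s L_g (sym. prod.), ord ≤ 4.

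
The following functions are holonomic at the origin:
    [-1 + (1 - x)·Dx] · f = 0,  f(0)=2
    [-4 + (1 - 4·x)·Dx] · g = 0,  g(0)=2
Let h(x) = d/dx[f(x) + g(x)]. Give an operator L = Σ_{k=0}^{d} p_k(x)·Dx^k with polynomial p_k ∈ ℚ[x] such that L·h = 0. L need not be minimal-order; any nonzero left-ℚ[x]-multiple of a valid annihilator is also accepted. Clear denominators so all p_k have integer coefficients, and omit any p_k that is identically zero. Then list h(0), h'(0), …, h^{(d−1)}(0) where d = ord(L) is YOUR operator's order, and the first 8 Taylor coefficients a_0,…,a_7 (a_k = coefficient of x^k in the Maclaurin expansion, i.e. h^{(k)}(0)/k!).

f: a_k = 2, 2, 2, 2, 2, 2, 2, 2, …
g: a_k = 2, 8, 32, 128, 512, 2048, 8192, 32768, …
L₀ := lclm(L_f,L_g); ord L₀ ≤ 1+1.
Derive L from L₀ (diff closure).
L = 24 + (-15 + 24·x)·Dx + (1 - 5·x + 4·x^2)·Dx^2  (order 2).
h: a_k = 10, 68, 390, 2056, 10250, 49164, 229390, 1048592, …
ICs: h(0) = 10, h′(0) = 68.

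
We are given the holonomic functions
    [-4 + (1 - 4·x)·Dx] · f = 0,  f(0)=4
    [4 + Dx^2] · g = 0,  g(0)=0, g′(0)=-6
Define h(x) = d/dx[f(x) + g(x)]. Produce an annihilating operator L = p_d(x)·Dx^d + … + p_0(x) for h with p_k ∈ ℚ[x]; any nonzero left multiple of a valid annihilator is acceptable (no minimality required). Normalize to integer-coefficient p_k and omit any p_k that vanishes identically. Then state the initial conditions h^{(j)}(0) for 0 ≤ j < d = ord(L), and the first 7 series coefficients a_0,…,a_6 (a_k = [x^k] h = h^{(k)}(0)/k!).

L = (1568 - 256·x + 512·x^2) + (-100 + 432·x - 192·x^2 + 256·x^3)·Dx + (392 - 64·x + 128·x^2)·Dx^2 + (-25 + 108·x - 48·x^2 + 64·x^3)·Dx^3  (order 3).
h: a_k = 10, 128, 780, 4096, 20476, 98304, 6881288/15, …
ICs: h(0) = 10, h′(0) = 128, h′′(0) = 1560.

f: a_k = 4, 16, 64, 256, 1024, 4096, 16384, …
g: a_k = 0, -6, 0, 4, 0, -4/5, 0, …
f+g: L₀ = lclm(L_f,L_g), ord ≤ 1+2.
h=h₀': d/dx-closure on L₀ ⇒ L.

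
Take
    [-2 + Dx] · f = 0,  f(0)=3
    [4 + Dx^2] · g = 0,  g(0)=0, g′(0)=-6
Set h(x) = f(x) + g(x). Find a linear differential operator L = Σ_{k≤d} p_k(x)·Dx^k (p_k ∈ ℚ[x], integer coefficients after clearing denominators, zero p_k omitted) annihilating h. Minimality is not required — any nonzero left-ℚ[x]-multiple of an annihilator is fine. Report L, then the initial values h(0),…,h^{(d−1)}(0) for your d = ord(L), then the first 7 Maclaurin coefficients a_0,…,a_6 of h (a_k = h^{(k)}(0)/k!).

f: a_k = 3, 6, 6, 4, 2, 4/5, 4/15, …
g: a_k = 0, -6, 0, 4, 0, -4/5, 0, …
f+g: L₀ = lclm(L_f,L_g), ord ≤ 1+2.
L = -8 + 4·Dx - 2·Dx^2 + Dx^3  (order 3).
h: a_k = 3, 0, 6, 8, 2, 0, 4/15, …
ICs: h(0) = 3, h′(0) = 0, h′′(0) = 12.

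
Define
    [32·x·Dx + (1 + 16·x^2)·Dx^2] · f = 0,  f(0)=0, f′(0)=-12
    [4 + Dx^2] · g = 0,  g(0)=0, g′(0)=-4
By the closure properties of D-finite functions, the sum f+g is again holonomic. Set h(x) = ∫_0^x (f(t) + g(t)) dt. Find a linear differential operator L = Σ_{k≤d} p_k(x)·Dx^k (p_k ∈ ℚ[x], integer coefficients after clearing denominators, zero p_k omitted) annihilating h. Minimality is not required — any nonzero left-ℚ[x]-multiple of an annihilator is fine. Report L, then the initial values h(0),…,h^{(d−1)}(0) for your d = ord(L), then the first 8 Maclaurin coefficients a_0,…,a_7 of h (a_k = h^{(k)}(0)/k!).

L = (-6016·x + 102400·x^3 + 32768·x^5)·Dx^2 + (-28 + 1216·x^2 + 27648·x^4 + 16384·x^6)·Dx^3 + (-1504·x + 25600·x^3 + 8192·x^5)·Dx^4 + (-7 + 304·x^2 + 6912·x^4 + 4096·x^6)·Dx^5  (order 5).
h: a_k = 0, 0, -8, 0, 50/3, 0, -4612/45, 0, …
ICs: h(0) = 0, h′(0) = 0, h′′(0) = -16, h′′′(0) = 0, h′′′′(0) = 400.

f: a_k = 0, -12, 0, 64, 0, -3072/5, 0, 49152/7, …
g: a_k = 0, -4, 0, 8/3, 0, -8/15, 0, 16/315, …
f+g: L₀ = lclm(L_f,L_g), ord ≤ 2+2.
h=∫h₀ ⇒ L = L₀·Dx.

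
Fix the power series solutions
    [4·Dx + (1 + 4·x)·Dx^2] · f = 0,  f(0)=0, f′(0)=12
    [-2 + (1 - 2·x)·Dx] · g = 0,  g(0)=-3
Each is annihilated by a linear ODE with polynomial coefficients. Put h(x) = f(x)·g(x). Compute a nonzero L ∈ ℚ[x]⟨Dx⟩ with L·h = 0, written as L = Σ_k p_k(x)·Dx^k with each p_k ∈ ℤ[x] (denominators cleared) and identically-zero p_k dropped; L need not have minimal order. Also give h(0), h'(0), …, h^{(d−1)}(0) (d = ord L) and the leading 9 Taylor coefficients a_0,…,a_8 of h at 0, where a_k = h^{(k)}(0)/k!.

L = 8 + 24·x·Dx + (-1 - 2·x + 8·x^2)·Dx^2  (order 2).
h: a_k = 0, -36, 0, -192, 192, -7296/5, 16128/5, -511488/35, 1557504/35, …
ICs: h(0) = 0, h′(0) = -36.

f: a_k = 0, 12, -24, 64, -192, 3072/5, -2048, 49152/7, -24576, …
g: a_k = -3, -6, -12, -24, -48, -96, -192, -384, -768, …
Sym-product of L_f,L_g gives L₀ (≤ ord 2).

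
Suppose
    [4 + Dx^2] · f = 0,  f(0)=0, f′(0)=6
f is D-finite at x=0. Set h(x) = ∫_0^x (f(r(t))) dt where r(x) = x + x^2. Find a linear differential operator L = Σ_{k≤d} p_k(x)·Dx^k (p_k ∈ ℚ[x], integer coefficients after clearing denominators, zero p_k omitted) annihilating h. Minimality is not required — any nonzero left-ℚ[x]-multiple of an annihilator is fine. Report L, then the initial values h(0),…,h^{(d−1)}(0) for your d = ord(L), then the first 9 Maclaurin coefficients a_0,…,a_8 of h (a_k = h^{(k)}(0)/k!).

f: a_k = 0, 6, 0, -4, 0, 4/5, 0, -8/105, 0, …
f∘r: x↦r, Dx↦Dx/r' in L_f ⇒ L₀.
Integrate: L := L₀·Dx.
L = (4 + 24·x + 48·x^2 + 32·x^3)·Dx - 2·Dx^2 + (1 + 2·x)·Dx^3  (order 3).
h: a_k = 0, 0, 3, 2, -1, -12/5, -28/15, 0, 104/105, …
ICs: h(0) = 0, h′(0) = 0, h′′(0) = 6.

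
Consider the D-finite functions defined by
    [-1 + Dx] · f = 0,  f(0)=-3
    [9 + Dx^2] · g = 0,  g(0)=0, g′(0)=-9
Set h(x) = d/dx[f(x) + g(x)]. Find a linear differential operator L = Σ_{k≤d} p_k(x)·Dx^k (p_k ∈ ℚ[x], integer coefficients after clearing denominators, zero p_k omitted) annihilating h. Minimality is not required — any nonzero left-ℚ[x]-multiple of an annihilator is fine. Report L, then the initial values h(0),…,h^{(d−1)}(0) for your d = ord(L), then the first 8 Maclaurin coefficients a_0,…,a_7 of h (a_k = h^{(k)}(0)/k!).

L = 9 - 9·Dx + Dx^2 - Dx^3  (order 3).
h: a_k = -12, -3, 39, -1/2, -61/2, -1/40, 1093/120, -1/1680, …
ICs: h(0) = -12, h′(0) = -3, h′′(0) = 78.

f: a_k = -3, -3, -3/2, -1/2, -1/8, -1/40, -1/240, -1/1680, …
g: a_k = 0, -9, 0, 27/2, 0, -243/40, 0, 729/560, …
h₀=f+g: left-lcm gives L₀, ord ≤ 3.
Derive L from L₀ (diff closure).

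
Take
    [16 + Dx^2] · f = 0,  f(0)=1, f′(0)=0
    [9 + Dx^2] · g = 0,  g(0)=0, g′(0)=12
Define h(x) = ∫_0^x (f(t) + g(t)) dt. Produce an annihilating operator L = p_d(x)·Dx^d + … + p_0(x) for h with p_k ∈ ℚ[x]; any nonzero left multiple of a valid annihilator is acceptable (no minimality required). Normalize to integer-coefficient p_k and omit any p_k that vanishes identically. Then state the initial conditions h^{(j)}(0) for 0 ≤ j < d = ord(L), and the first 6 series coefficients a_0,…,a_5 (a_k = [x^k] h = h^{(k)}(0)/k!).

f: a_k = 1, 0, -8, 0, 32/3, 0, …
g: a_k = 0, 12, 0, -18, 0, 81/10, …
f+g: L₀ = lclm(L_f,L_g), ord ≤ 2+2.
Integrate: L := L₀·Dx.
L = 144·Dx + 25·Dx^3 + Dx^5  (order 5).
h: a_k = 0, 1, 6, -8/3, -9/2, 32/15, …
ICs: h(0) = 0, h′(0) = 1, h′′(0) = 12, h′′′(0) = -16, h′′′′(0) = -108.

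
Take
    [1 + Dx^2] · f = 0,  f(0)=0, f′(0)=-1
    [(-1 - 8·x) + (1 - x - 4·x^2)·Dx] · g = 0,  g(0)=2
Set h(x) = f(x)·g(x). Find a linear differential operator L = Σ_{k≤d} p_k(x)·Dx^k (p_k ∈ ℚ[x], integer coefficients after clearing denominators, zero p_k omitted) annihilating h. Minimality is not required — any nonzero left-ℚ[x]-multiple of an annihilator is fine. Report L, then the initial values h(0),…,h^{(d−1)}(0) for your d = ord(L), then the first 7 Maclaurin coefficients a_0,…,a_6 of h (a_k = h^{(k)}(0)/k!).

L = (7 + x + 4·x^2) + (2 + 16·x)·Dx + (-1 + x + 4·x^2)·Dx^2  (order 2).
h: a_k = 0, -2, -2, -29/3, -53/3, -1127/20, -7621/60, …
ICs: h(0) = 0, h′(0) = -2.

f: a_k = 0, -1, 0, 1/6, 0, -1/120, 0, …
g: a_k = 2, 2, 10, 18, 58, 130, 362, …
h₀=f·g: eliminate ⇒ L₀, order ≤ 2·1.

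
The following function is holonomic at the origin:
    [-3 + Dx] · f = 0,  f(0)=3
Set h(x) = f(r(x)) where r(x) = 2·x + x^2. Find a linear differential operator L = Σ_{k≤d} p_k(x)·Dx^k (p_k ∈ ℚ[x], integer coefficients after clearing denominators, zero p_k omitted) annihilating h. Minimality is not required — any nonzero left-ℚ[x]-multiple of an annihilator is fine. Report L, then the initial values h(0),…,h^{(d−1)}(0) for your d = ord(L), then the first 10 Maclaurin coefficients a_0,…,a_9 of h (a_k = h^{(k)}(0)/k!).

f: a_k = 3, 9, 27/2, 27/2, 81/8, 243/40, 243/80, 729/560, 2187/4480, 729/4480, …
L₀ from L_f via x↦r, Dx↦r'^{-1}Dx.
L = (-6 - 6·x) + Dx  (order 1).
h: a_k = 3, 18, 63, 162, 675/2, 2997/5, 9369/10, 46089/35, 473283/280, 8019/4, …
ICs: h(0) = 3.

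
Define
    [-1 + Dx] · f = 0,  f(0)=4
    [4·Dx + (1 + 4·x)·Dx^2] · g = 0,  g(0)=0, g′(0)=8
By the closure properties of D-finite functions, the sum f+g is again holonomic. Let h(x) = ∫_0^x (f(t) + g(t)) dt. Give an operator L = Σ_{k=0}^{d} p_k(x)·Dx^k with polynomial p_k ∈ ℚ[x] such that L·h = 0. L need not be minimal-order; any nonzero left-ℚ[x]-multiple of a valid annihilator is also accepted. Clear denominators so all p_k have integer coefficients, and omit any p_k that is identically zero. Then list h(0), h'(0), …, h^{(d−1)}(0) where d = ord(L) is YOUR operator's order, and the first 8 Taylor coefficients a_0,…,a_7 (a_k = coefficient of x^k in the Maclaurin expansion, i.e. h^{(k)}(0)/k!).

L = (-36 - 16·x)·Dx^2 + (31 - 8·x - 16·x^2)·Dx^3 + (5 + 24·x + 16·x^2)·Dx^4  (order 4).
h: a_k = 0, 4, 6, -14/3, 65/6, -767/30, 12289/180, -245759/1260, …
ICs: h(0) = 0, h′(0) = 4, h′′(0) = 12, h′′′(0) = -28.

f: a_k = 4, 4, 2, 2/3, 1/6, 1/30, 1/180, 1/1260, …
g: a_k = 0, 8, -16, 128/3, -128, 2048/5, -4096/3, 32768/7, …
Weyl lclm of L_f,L_g ⇒ L₀ (ord ≤ 3).
Integrate: L := L₀·Dx.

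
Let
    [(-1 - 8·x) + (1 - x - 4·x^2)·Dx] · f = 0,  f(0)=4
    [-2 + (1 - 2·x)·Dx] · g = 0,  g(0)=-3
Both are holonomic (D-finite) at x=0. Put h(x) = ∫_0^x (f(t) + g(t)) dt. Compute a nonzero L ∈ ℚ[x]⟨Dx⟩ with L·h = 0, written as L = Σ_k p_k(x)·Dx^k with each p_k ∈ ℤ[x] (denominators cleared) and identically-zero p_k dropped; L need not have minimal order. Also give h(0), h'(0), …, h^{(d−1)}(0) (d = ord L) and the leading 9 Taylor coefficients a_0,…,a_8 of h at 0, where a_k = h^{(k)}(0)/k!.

L = (12 - 48·x + 192·x^2 - 128·x^3)·Dx + (-2 - 96·x^2 + 352·x^3 - 256·x^4)·Dx^2 + (-1 + 11·x - 30·x^2 + 80·x^4 - 64·x^5)·Dx^3  (order 3).
h: a_k = 0, 1, -1, 8/3, 3, 68/5, 82/3, 76, 345/2, …
ICs: h(0) = 0, h′(0) = 1, h′′(0) = -2.

f: a_k = 4, 4, 20, 36, 116, 260, 724, 1764, 4660, …
g: a_k = -3, -6, -12, -24, -48, -96, -192, -384, -768, …
Weyl lclm of L_f,L_g ⇒ L₀ (ord ≤ 2).
h=∫₀ˣh₀: take L = L₀·Dx.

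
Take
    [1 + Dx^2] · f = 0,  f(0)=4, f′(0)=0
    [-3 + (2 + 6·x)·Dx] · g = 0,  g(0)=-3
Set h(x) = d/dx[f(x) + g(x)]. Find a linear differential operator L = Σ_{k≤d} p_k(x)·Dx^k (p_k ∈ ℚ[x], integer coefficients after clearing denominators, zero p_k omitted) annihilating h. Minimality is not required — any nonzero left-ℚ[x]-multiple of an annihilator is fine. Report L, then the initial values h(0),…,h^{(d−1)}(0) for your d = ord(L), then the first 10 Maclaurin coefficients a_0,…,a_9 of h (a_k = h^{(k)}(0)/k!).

f: a_k = 4, 0, -2, 0, 1/6, 0, -1/180, 0, 1/10080, 0, …
g: a_k = -3, -9/2, 27/8, -81/16, 1215/128, -5103/256, 45927/1024, -216513/2048, 8444007/32768, -42220035/65536, …
Weyl lclm of L_f,L_g ⇒ L₀ (ord ≤ 3).
h₀' ⇒ L via d/dx closure of L₀.
L = (-417 - 72·x - 108·x^2) + (-62 - 234·x - 216·x^2 - 216·x^3)·Dx + (-417 - 72·x - 108·x^2)·Dx^2 + (-62 - 234·x - 216·x^2 - 216·x^3)·Dx^3  (order 3).
h: a_k = -9/2, 11/4, -243/16, 3709/96, -25515/256, 2066459/7680, -1515591/2048, 2659863229/1290240, -379980315/65536, 6104383756379/371589120, …
ICs: h(0) = -9/2, h′(0) = 11/4, h′′(0) = -243/8.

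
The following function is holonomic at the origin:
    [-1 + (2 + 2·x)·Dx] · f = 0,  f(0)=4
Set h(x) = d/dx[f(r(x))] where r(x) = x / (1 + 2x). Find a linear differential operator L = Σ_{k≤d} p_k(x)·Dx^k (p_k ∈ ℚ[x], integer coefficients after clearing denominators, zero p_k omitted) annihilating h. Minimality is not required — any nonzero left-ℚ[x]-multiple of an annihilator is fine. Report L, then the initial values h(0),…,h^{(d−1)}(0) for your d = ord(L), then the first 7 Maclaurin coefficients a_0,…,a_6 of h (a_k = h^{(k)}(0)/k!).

f: a_k = 4, 2, -1/2, 1/4, -5/32, 7/64, -21/256, …
L₀ from L_f via x↦r, Dx↦r'^{-1}Dx.
h=h₀': d/dx-closure on L₀ ⇒ L.
L = (-9 - 24·x) + (-2 - 10·x - 12·x^2)·Dx  (order 1).
h: a_k = 2, -9, 123/4, -757/8, 17715/64, -100935/128, 1134735/512, …
ICs: h(0) = 2.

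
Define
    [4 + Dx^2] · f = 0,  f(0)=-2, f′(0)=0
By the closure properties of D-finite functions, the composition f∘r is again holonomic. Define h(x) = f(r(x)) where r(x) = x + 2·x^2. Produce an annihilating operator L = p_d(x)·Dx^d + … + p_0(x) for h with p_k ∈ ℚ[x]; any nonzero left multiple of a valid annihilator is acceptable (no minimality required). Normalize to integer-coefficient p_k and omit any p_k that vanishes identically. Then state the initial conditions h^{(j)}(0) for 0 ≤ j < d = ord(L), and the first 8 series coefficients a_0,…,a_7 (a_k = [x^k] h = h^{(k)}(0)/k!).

f: a_k = -2, 0, 4, 0, -4/3, 0, 8/45, 0, …
L₀ from L_f via x↦r, Dx↦r'^{-1}Dx.
L = (4 + 48·x + 192·x^2 + 256·x^3) - 4·Dx + (1 + 4·x)·Dx^2  (order 2).
h: a_k = -2, 0, 4, 16, 44/3, -32/3, -1432/45, -608/15, …
ICs: h(0) = -2, h′(0) = 0.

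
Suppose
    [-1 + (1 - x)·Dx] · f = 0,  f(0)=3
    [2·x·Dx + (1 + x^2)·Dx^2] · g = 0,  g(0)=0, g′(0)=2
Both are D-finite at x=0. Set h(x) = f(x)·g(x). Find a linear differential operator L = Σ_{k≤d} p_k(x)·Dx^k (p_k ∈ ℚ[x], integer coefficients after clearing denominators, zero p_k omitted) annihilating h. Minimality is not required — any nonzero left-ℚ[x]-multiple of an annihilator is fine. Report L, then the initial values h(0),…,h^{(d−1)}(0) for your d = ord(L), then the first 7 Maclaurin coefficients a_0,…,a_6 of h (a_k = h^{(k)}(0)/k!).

L = 2·x + (2 - 2·x + 4·x^2)·Dx + (-1 + x - x^2 + x^3)·Dx^2  (order 2).
h: a_k = 0, 6, 6, 4, 4, 26/5, 26/5, …
ICs: h(0) = 0, h′(0) = 6.

f: a_k = 3, 3, 3, 3, 3, 3, 3, …
g: a_k = 0, 2, 0, -2/3, 0, 2/5, 0, …
Product ⇒ symmetric product L₀, ord ≤ 2.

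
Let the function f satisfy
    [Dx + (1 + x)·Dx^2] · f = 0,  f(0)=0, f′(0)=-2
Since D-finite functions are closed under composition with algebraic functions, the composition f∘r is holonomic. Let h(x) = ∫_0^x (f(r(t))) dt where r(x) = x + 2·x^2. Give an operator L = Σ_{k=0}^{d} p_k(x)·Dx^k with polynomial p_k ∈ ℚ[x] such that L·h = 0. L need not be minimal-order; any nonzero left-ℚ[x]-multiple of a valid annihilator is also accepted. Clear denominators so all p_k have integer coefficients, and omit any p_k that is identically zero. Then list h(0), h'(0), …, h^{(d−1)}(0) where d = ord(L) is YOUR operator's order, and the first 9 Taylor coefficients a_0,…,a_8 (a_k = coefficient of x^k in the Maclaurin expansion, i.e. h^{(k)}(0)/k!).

L = (-3 + 4·x + 8·x^2)·Dx^2 + (1 + 5·x + 6·x^2 + 8·x^3)·Dx^3  (order 3).
h: a_k = 0, 0, -1, -1, 5/6, 1/10, -11/15, 3/7, 13/28, …
ICs: h(0) = 0, h′(0) = 0, h′′(0) = -2.

f: a_k = 0, -2, 1, -2/3, 1/2, -2/5, 1/3, -2/7, 1/4, …
Substitute x→r, Dx→(1/r')Dx; clear ⇒ L₀.
h=∫h₀ ⇒ L = L₀·Dx.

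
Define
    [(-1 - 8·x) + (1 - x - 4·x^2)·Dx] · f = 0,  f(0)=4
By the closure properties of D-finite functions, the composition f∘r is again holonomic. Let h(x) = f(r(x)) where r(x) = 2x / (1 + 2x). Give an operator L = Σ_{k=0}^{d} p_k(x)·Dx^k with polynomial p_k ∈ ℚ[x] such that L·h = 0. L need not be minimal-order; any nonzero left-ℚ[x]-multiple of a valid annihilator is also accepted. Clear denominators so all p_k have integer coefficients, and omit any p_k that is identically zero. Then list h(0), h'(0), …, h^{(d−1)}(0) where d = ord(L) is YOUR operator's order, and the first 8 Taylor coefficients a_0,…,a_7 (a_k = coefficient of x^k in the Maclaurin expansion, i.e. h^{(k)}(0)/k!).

L = (2 + 36·x) + (-1 - 4·x + 12·x^2 + 32·x^3)·Dx  (order 1).
h: a_k = 4, 8, 64, 0, 1024, -2048, 20480, -73728, …
ICs: h(0) = 4.

f: a_k = 4, 4, 20, 36, 116, 260, 724, 1764, …
h₀=f(r): pull back L_f along r ⇒ L₀.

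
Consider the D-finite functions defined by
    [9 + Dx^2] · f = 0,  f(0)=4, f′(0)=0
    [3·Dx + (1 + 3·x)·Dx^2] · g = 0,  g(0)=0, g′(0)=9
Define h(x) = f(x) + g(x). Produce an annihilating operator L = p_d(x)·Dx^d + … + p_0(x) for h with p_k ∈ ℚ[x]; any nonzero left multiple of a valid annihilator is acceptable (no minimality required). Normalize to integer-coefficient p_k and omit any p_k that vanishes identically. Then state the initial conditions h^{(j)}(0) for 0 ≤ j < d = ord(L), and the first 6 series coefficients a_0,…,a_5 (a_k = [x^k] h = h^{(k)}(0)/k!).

L = (63 + 54·x + 81·x^2)·Dx + (9 + 45·x + 81·x^2 + 81·x^3)·Dx^2 + (7 + 6·x + 9·x^2)·Dx^3 + (1 + 5·x + 9·x^2 + 9·x^3)·Dx^4  (order 4).
h: a_k = 4, 9, -63/2, 27, -189/4, 729/5, …
ICs: h(0) = 4, h′(0) = 9, h′′(0) = -63, h′′′(0) = 162.

f: a_k = 4, 0, -18, 0, 27/2, 0, …
g: a_k = 0, 9, -27/2, 27, -243/4, 729/5, …
Weyl lclm of L_f,L_g ⇒ L₀ (ord ≤ 4).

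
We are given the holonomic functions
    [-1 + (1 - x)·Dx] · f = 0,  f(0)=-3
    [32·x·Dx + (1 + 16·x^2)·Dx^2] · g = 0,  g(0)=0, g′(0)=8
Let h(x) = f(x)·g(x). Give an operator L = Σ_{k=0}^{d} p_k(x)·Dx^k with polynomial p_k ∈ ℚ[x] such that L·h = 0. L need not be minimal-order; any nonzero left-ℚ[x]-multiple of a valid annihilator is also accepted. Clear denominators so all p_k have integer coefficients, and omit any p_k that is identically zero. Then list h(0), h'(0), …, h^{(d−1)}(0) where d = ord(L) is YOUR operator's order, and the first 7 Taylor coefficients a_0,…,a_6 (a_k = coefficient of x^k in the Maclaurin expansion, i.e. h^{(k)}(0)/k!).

f: a_k = -3, -3, -3, -3, -3, -3, -3, …
g: a_k = 0, 8, 0, -128/3, 0, 2048/5, 0, …
f·g: L₀ = L_f ⊗_s L_g, ord ≤ 1·2.
L = 32·x + (2 - 32·x + 64·x^2)·Dx + (-1 + x - 16·x^2 + 16·x^3)·Dx^2  (order 2).
h: a_k = 0, -24, -24, 104, 104, -5624/5, -5624/5, …
ICs: h(0) = 0, h′(0) = -24.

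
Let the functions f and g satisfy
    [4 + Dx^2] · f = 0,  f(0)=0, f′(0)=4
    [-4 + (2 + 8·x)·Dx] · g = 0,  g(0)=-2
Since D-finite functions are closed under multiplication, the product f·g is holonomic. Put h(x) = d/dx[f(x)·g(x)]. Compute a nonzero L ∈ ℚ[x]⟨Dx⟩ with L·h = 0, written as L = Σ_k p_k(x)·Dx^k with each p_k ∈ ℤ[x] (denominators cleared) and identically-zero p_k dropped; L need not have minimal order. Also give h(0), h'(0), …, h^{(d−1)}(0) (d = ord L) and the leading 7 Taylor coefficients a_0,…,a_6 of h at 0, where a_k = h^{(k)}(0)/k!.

L = (8 + 96·x + 256·x^2 + 256·x^3 + 256·x^4) + (2 - 48·x^2 - 64·x^3)·Dx + (1 + 10·x + 36·x^2 + 64·x^3 + 64·x^4)·Dx^2  (order 2).
h: a_k = -8, -32, 64, -256/3, 1024/3, -6144/5, 195584/45, …
ICs: h(0) = -8, h′(0) = -32.

f: a_k = 0, 4, 0, -8/3, 0, 8/15, 0, …
g: a_k = -2, -4, 4, -8, 20, -56, 168, …
f·g: L₀ = L_f ⊗_s L_g, ord ≤ 2·1.
h=h₀': d/dx-closure on L₀ ⇒ L.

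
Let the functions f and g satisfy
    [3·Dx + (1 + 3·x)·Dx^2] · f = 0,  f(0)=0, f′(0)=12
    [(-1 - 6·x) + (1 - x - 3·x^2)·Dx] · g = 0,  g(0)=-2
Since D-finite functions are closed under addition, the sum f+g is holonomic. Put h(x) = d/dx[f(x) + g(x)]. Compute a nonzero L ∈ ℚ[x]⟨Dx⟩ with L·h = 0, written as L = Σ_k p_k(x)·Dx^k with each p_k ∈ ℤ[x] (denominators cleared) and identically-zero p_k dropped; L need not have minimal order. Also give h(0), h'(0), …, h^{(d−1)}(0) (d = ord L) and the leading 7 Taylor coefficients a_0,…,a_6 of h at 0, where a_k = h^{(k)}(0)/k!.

f: a_k = 0, 12, -18, 36, -81, 972/5, -486, …
g: a_k = -2, -2, -8, -14, -38, -80, -194, …
Sum ⇒ L₀ = lclm(L_f,L_g) in ℚ(x)⟨Dx⟩.
Derive L from L₀ (diff closure).
L = (-270 - 1422·x - 3780·x^2 - 2916·x^3 - 2916·x^4) + (-24 - 468·x - 2736·x^2 - 5616·x^3 - 5994·x^4 - 4860·x^5)·Dx + (11 + 79·x + 129·x^2 - 171·x^3 - 783·x^4 - 1377·x^5 - 972·x^6)·Dx^2  (order 2).
h: a_k = 10, -52, 66, -476, 572, -4080, 5710, …
ICs: h(0) = 10, h′(0) = -52.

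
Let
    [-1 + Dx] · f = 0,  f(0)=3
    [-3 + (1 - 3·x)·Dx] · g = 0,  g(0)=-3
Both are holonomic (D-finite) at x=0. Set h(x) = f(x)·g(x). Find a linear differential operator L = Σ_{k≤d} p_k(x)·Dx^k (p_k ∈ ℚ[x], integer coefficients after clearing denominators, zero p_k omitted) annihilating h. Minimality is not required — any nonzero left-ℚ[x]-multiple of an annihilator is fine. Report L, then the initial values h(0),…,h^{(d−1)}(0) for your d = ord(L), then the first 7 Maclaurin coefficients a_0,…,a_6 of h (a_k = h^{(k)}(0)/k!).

L = (4 - 3·x) + (-1 + 3·x)·Dx  (order 1).
h: a_k = -9, -36, -225/2, -339, -8139/8, -15261/5, -732529/80, …
ICs: h(0) = -9.

f: a_k = 3, 3, 3/2, 1/2, 1/8, 1/40, 1/240, …
g: a_k = -3, -9, -27, -81, -243, -729, -2187, …
Product ⇒ symmetric product L₀, ord ≤ 1.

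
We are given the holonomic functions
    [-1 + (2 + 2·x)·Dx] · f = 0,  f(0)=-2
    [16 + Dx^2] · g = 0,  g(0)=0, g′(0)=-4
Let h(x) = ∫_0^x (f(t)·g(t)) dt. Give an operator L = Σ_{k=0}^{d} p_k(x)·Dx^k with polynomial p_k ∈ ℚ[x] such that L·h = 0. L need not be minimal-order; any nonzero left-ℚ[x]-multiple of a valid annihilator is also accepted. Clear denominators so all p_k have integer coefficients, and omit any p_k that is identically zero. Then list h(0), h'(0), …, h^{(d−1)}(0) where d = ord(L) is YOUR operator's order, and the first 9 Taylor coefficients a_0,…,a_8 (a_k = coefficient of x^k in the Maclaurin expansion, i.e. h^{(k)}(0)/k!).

f: a_k = -2, -1, 1/4, -1/8, 5/64, -7/128, 21/512, -33/1024, 429/16384, …
g: a_k = 0, -4, 0, 32/3, 0, -128/15, 0, 1024/315, 0, …
Product ⇒ symmetric product L₀, ord ≤ 2.
h=∫₀ˣh₀: take L = L₀·Dx.
L = (67 + 128·x + 64·x^2)·Dx + (-4 - 4·x)·Dx^2 + (4 + 8·x + 4·x^2)·Dx^3  (order 3).
h: a_k = 0, 0, 4, 4/3, -67/12, -61/30, 4661/1440, 1187/1120, -64235/64512, …
ICs: h(0) = 0, h′(0) = 0, h′′(0) = 8.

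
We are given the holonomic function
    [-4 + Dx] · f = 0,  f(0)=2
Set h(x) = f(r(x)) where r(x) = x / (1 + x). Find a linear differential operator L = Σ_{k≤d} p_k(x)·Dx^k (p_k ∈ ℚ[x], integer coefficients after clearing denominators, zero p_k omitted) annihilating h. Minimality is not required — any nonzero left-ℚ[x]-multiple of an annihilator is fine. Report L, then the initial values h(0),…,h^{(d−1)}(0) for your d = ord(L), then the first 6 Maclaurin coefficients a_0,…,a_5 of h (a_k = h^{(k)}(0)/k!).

f: a_k = 2, 8, 16, 64/3, 64/3, 256/15, …
Change of var in L_f (x↦r) gives L₀.
L = -4 + (1 + 2·x + x^2)·Dx  (order 1).
h: a_k = 2, 8, 8, -8/3, -8/3, 56/15, …
ICs: h(0) = 2.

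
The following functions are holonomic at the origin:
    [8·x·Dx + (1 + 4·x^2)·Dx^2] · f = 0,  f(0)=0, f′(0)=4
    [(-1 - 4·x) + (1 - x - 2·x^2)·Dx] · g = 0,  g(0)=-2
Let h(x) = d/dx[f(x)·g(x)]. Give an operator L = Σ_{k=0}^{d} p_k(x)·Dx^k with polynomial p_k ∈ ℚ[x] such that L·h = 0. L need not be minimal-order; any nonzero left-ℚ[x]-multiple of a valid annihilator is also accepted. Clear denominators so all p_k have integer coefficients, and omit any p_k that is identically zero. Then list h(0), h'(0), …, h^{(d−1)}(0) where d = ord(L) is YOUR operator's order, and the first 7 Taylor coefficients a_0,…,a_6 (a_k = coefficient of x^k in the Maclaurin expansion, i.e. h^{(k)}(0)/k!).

L = (288·x^2 + 384·x^3 + 1152·x^4) + (5 + 24·x + 36·x^2 + 128·x^3 + 384·x^4 + 768·x^5)·Dx + (-1 - x - 12·x^2 + 12·x^3 - 8·x^4 + 64·x^5 + 96·x^6)·Dx^2  (order 2).
h: a_k = -8, -16, -40, -352/3, -408, -4208/5, -24184/15, …
ICs: h(0) = -8, h′(0) = -16.

f: a_k = 0, 4, 0, -16/3, 0, 64/5, 0, …
g: a_k = -2, -2, -6, -10, -22, -42, -86, …
Product ⇒ symmetric product L₀, ord ≤ 2.
h=h₀': d/dx-closure on L₀ ⇒ L.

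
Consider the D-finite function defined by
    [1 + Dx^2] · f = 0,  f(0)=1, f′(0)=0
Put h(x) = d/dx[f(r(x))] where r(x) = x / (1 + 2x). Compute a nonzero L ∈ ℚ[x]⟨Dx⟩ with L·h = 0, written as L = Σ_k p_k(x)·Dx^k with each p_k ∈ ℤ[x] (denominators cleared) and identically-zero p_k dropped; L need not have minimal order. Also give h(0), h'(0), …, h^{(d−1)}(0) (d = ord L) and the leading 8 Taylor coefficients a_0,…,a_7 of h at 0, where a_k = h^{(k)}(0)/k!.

f: a_k = 1, 0, -1/2, 0, 1/24, 0, -1/720, 0, …
h₀=f(r): pull back L_f along r ⇒ L₀.
Differentiate: ansatz ord ≤ ord L₀ ⇒ L.
L = (25 + 96·x + 96·x^2) + (12 + 72·x + 144·x^2 + 96·x^3)·Dx + (1 + 8·x + 24·x^2 + 32·x^3 + 16·x^4)·Dx^2  (order 2).
h: a_k = 0, -1, 6, -143/6, 235/3, -27601/120, 12509/20, -8095583/5040, …
ICs: h(0) = 0, h′(0) = -1.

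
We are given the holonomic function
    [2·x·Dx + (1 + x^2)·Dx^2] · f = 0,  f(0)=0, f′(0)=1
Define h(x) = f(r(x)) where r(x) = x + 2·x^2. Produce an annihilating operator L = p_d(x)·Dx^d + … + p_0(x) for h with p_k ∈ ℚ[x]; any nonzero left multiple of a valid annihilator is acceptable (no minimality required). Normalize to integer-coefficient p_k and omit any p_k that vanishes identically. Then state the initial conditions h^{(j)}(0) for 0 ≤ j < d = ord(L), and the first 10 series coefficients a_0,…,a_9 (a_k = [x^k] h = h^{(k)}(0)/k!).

L = (-4 + 2·x + 16·x^2 + 48·x^3 + 48·x^4)·Dx + (1 + 4·x + x^2 + 8·x^3 + 20·x^4 + 16·x^5)·Dx^2  (order 2).
h: a_k = 0, 1, 2, -1/3, -2, -19/5, -2/3, 55/7, 14, 37/9, …
ICs: h(0) = 0, h′(0) = 1.

f: a_k = 0, 1, 0, -1/3, 0, 1/5, 0, -1/7, 0, 1/9, …
f∘r: x↦r, Dx↦Dx/r' in L_f ⇒ L₀.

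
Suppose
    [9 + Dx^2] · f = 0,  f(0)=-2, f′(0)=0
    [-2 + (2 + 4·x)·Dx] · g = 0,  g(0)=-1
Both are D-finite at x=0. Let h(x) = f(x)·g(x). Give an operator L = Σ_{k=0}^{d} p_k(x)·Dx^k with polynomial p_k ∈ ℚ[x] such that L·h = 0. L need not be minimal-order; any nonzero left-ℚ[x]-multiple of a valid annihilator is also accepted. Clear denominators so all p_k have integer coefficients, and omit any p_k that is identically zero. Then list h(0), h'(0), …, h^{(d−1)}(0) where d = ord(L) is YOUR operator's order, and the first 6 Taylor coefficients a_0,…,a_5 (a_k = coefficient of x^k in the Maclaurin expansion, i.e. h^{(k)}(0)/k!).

f: a_k = -2, 0, 9, 0, -27/4, 0, …
g: a_k = -1, -1, 1/2, -1/2, 5/8, -7/8, …
Sym-product of L_f,L_g gives L₀ (≤ ord 2).
L = (12 + 36·x + 36·x^2) + (-2 - 4·x)·Dx + (1 + 4·x + 4·x^2)·Dx^2  (order 2).
h: a_k = 2, 2, -10, -8, 10, 4, …
ICs: h(0) = 2, h′(0) = 2.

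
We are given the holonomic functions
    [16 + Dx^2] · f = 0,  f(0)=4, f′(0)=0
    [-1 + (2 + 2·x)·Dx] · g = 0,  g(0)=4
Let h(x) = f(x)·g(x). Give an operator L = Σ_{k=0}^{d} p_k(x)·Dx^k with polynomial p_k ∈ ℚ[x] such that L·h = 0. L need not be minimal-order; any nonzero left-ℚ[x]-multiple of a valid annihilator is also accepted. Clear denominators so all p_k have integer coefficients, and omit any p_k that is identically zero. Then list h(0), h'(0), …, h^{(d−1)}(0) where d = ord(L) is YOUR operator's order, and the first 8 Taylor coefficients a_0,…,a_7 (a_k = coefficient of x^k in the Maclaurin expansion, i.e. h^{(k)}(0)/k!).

L = (67 + 128·x + 64·x^2) + (-4 - 4·x)·Dx + (4 + 8·x + 4·x^2)·Dx^2  (order 2).
h: a_k = 16, 8, -130, -63, 4465/24, 3733/48, -310129/2880, -219379/5760, …
ICs: h(0) = 16, h′(0) = 8.

f: a_k = 4, 0, -32, 0, 128/3, 0, -1024/45, 0, …
g: a_k = 4, 2, -1/2, 1/4, -5/32, 7/64, -21/256, 33/512, …
L₀ := L_f ⊗_s L_g (sym. prod.), ord ≤ 2.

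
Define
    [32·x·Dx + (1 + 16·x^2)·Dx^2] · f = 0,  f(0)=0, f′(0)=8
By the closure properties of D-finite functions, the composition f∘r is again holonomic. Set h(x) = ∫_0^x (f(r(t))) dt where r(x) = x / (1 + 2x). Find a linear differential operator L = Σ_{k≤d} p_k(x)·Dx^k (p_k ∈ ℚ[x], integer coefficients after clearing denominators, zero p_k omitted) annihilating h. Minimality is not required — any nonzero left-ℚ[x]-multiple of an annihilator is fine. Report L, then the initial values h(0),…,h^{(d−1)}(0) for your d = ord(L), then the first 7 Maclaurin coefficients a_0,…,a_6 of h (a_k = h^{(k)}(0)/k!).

L = (4 + 40·x)·Dx^2 + (1 + 4·x + 20·x^2)·Dx^3  (order 3).
h: a_k = 0, 0, 4, -16/3, -8/3, 192/5, -1216/15, …
ICs: h(0) = 0, h′(0) = 0, h′′(0) = 8.

f: a_k = 0, 8, 0, -128/3, 0, 2048/5, 0, …
h₀=f(r): pull back L_f along r ⇒ L₀.
h=∫h₀ ⇒ L = L₀·Dx.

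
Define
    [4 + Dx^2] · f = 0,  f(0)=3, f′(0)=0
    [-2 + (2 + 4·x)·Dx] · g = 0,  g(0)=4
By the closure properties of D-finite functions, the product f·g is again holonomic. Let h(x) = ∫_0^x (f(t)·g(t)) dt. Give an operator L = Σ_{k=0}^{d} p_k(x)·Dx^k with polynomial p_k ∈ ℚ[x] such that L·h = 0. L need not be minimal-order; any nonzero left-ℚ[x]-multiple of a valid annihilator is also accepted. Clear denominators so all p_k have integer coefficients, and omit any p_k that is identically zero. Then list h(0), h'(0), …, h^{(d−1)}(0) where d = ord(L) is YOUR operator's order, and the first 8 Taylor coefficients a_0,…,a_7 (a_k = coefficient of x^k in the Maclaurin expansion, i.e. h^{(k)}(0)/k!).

L = (7 + 16·x + 16·x^2)·Dx + (-2 - 4·x)·Dx^2 + (1 + 4·x + 4·x^2)·Dx^3  (order 3).
h: a_k = 0, 12, 6, -10, -9/2, 5/2, 13/12, -349/420, …
ICs: h(0) = 0, h′(0) = 12, h′′(0) = 12.

f: a_k = 3, 0, -6, 0, 2, 0, -4/15, 0, …
g: a_k = 4, 4, -2, 2, -5/2, 7/2, -21/4, 33/4, …
Product ⇒ symmetric product L₀, ord ≤ 2.
Integrate: L := L₀·Dx.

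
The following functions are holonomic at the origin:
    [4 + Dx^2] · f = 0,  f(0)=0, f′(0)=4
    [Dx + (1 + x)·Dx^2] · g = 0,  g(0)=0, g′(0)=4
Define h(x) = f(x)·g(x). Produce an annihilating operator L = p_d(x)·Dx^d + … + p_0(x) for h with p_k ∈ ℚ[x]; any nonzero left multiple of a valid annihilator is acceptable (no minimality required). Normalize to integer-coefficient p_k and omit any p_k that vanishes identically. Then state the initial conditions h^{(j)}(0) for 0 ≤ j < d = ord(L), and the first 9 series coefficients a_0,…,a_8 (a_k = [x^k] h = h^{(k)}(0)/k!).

L = (168 + 864·x + 1456·x^2 + 1024·x^3 + 256·x^4) + (112 + 368·x + 384·x^2 + 128·x^3)·Dx + (102 + 464·x + 744·x^2 + 512·x^3 + 128·x^4)·Dx^2 + (28 + 92·x + 96·x^2 + 32·x^3)·Dx^3 + (15 + 62·x + 95·x^2 + 64·x^3 + 16·x^4)·Dx^4  (order 4).
h: a_k = 0, 0, 16, -8, -16/3, 4/3, 16/9, -16/15, 208/315, …
ICs: h(0) = 0, h′(0) = 0, h′′(0) = 32, h′′′(0) = -48.

f: a_k = 0, 4, 0, -8/3, 0, 8/15, 0, -16/315, 0, …
g: a_k = 0, 4, -2, 4/3, -1, 4/5, -2/3, 4/7, -1/2, …
h₀=f·g: eliminate ⇒ L₀, order ≤ 2·2.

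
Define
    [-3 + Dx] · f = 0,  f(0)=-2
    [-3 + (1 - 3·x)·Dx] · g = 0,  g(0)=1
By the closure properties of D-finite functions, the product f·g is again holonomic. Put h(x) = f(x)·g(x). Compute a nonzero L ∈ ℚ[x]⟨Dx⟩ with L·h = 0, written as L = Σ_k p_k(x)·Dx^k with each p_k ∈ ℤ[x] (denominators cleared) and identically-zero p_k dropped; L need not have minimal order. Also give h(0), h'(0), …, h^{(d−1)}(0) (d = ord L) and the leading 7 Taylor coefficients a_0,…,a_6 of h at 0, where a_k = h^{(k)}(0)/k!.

L = (6 - 9·x) + (-1 + 3·x)·Dx  (order 1).
h: a_k = -2, -12, -45, -144, -1755/4, -13203/10, -158517/40, …
ICs: h(0) = -2.

f: a_k = -2, -6, -9, -9, -27/4, -81/20, -81/40, …
g: a_k = 1, 3, 9, 27, 81, 243, 729, …
Product ⇒ symmetric product L₀, ord ≤ 1.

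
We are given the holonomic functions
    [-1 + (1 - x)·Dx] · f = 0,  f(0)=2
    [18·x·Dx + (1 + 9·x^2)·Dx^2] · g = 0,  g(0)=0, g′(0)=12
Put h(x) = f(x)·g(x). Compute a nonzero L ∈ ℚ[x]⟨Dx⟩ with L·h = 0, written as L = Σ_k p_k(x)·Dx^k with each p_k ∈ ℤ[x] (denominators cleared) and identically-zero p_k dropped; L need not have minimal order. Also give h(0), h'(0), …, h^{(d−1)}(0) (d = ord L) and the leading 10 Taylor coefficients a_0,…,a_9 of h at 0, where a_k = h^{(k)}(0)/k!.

L = 18·x + (2 - 18·x + 36·x^2)·Dx + (-1 + x - 9·x^2 + 9·x^3)·Dx^2  (order 2).
h: a_k = 0, 24, 24, -48, -48, 1704/5, 1704/5, -75552/35, -75552/35, 536808/35, …
ICs: h(0) = 0, h′(0) = 24.

f: a_k = 2, 2, 2, 2, 2, 2, 2, 2, 2, 2, …
g: a_k = 0, 12, 0, -36, 0, 972/5, 0, -8748/7, 0, 8748, …
L₀ := L_f ⊗_s L_g (sym. prod.), ord ≤ 2.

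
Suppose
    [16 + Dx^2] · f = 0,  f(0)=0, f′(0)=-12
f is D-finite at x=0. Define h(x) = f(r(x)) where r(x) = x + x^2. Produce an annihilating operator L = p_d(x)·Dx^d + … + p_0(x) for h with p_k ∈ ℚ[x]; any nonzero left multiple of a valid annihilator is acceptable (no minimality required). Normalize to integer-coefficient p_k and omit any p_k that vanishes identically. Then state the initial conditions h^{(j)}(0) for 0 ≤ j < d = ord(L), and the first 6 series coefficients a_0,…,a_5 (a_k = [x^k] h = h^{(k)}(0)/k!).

f: a_k = 0, -12, 0, 32, 0, -128/5, …
Substitute x→r, Dx→(1/r')Dx; clear ⇒ L₀.
L = (16 + 96·x + 192·x^2 + 128·x^3) - 2·Dx + (1 + 2·x)·Dx^2  (order 2).
h: a_k = 0, -12, -12, 32, 96, 352/5, …
ICs: h(0) = 0, h′(0) = -12.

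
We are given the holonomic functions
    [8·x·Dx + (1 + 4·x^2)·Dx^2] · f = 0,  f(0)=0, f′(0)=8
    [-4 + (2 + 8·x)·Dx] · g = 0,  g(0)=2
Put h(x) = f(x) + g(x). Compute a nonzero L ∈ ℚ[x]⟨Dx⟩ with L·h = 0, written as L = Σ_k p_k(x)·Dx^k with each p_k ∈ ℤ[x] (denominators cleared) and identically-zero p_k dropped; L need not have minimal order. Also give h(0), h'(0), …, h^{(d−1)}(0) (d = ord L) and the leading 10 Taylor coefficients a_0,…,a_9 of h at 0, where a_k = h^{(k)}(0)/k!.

f: a_k = 0, 8, 0, -32/3, 0, 128/5, 0, -512/7, 0, 2048/9, …
g: a_k = 2, 4, -4, 8, -20, 56, -168, 528, -1716, 5720, …
Weyl lclm of L_f,L_g ⇒ L₀ (ord ≤ 3).
L = (-8 - 80·x + 96·x^2 + 192·x^3)·Dx + (-10 - 32·x - 64·x^2 + 384·x^3 + 672·x^4)·Dx^2 + (-1 + 24·x^2 + 48·x^3 + 112·x^4 + 192·x^5)·Dx^3  (order 3).
h: a_k = 2, 12, -4, -8/3, -20, 408/5, -168, 3184/7, -1716, 53528/9, …
ICs: h(0) = 2, h′(0) = 12, h′′(0) = -8.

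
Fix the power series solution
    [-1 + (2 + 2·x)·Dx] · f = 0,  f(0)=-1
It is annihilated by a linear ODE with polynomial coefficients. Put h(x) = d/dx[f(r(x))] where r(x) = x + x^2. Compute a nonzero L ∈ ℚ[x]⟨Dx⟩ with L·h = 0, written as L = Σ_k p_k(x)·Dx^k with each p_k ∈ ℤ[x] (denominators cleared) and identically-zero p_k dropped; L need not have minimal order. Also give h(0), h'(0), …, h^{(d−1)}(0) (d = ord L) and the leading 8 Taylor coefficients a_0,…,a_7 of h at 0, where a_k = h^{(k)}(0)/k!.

f: a_k = -1, -1/2, 1/8, -1/16, 5/128, -7/256, 21/1024, -33/2048, …
Change of var in L_f (x↦r) gives L₀.
Differentiate: ansatz ord ≤ ord L₀ ⇒ L.
L = 3 + (-2 - 6·x - 6·x^2 - 4·x^3)·Dx  (order 1).
h: a_k = -1/2, -3/4, 9/16, -3/32, -75/256, 171/512, -147/2048, -867/4096, …
ICs: h(0) = -1/2.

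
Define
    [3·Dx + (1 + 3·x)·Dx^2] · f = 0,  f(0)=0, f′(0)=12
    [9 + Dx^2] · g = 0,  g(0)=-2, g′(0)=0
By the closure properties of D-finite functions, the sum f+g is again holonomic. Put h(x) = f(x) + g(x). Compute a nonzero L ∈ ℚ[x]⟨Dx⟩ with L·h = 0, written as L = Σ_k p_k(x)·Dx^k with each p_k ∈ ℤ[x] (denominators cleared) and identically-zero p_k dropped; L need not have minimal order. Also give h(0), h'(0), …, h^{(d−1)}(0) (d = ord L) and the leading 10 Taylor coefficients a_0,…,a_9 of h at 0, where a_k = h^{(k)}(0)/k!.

L = (63 + 54·x + 81·x^2)·Dx + (9 + 45·x + 81·x^2 + 81·x^3)·Dx^2 + (7 + 6·x + 9·x^2)·Dx^3 + (1 + 5·x + 9·x^2 + 9·x^3)·Dx^4  (order 4).
h: a_k = -2, 12, -9, 36, -351/4, 972/5, -19359/40, 8748/7, -7349049/2240, 8748, …
ICs: h(0) = -2, h′(0) = 12, h′′(0) = -18, h′′′(0) = 216.

f: a_k = 0, 12, -18, 36, -81, 972/5, -486, 8748/7, -6561/2, 8748, …
g: a_k = -2, 0, 9, 0, -27/4, 0, 81/40, 0, -729/2240, 0, …
Weyl lclm of L_f,L_g ⇒ L₀ (ord ≤ 4).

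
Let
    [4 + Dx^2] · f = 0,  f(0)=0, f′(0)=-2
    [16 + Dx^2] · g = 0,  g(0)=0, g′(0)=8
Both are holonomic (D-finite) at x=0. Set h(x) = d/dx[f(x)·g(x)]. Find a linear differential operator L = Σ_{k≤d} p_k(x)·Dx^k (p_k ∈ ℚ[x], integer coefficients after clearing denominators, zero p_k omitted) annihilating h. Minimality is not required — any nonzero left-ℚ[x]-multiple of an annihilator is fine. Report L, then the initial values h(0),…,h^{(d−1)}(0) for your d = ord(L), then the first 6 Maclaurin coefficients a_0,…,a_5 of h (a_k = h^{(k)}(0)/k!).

L = 144 + 40·Dx^2 + Dx^4  (order 4).
h: a_k = 0, -32, 0, 640/3, 0, -5824/15, …
ICs: h(0) = 0, h′(0) = -32, h′′(0) = 0, h′′′(0) = 1280.

f: a_k = 0, -2, 0, 4/3, 0, -4/15, …
g: a_k = 0, 8, 0, -64/3, 0, 256/15, …
Sym-product of L_f,L_g gives L₀ (≤ ord 4).
h=h₀': d/dx-closure on L₀ ⇒ L.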